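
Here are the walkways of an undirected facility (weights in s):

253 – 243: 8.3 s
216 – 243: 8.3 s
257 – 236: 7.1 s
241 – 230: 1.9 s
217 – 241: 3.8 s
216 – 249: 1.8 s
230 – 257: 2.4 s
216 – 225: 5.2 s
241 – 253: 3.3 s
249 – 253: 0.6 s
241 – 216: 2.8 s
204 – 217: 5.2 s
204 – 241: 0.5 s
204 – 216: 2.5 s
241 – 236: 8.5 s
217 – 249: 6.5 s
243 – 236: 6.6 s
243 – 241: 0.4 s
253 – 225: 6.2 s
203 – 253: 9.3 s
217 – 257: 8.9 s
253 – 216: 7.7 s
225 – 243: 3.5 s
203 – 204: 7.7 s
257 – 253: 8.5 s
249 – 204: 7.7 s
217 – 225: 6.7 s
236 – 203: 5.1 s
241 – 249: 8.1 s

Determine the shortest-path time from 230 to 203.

Compare a few routes:
230 - 241 - 204 - 203: 1.9+0.5+7.7 = 10.1
230 - 241 - 243 - 236 - 203: 1.9+0.4+6.6+5.1 = 14
230 - 241 - 253 - 203: 1.9+3.3+9.3 = 14.5
The minimum is 10.1 s via 230 - 241 - 204 - 203.

10.1 s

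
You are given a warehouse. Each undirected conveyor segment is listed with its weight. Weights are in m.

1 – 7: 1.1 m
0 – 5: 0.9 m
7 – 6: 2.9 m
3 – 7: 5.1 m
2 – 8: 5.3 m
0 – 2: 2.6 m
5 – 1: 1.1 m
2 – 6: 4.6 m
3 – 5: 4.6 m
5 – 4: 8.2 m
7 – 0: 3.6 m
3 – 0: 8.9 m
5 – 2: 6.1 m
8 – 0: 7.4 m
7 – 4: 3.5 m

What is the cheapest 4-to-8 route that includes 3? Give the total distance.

Best 4 to 3: 4 → 7 → 3 costing 8.6
Shortest 3→8: 3 → 5 → 0 → 8 = 12.9
Total via 3: 8.6 + 12.9 = 21.5 m.

21.5 m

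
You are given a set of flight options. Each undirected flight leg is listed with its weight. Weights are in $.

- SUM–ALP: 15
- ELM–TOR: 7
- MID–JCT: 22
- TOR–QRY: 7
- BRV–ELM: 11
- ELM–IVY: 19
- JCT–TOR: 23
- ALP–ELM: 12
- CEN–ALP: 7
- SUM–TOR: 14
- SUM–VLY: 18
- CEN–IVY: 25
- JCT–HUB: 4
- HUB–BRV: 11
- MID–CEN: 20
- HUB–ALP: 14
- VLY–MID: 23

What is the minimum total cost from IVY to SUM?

$40

Enumerating some paths:
IVY–ELM–TOR–SUM: 19+7+14 = 40
IVY–ELM–ALP–SUM: 19+12+15 = 46
The minimum is $40 via IVY–ELM–TOR–SUM.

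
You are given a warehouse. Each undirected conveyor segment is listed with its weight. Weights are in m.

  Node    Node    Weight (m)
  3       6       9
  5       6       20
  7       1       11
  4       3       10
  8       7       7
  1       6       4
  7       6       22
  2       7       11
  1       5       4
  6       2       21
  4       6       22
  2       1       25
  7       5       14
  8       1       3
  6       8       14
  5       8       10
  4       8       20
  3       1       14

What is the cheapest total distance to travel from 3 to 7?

Candidate routes:
3 → 1 → 8 → 7: 14+3+7 = 24
3 → 6 → 1 → 8 → 7: 9+4+3+7 = 23
3 → 6 → 1 → 7: 9+4+11 = 24
Cheapest is 3 → 6 → 1 → 8 → 7 at 23 m.

23 m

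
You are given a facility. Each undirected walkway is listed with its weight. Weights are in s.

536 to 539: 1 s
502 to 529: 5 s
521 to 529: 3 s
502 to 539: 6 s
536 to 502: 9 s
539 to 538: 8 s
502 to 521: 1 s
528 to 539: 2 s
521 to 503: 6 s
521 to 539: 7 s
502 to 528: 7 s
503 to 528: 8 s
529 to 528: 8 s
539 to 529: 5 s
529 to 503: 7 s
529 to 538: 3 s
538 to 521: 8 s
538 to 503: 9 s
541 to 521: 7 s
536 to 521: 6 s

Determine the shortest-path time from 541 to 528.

Compare a few routes:
541 → 521 → 502 → 528: 7+1+7 = 15
541 → 521 → 502 → 539 → 528: 7+1+6+2 = 16
541 → 521 → 539 → 528: 7+7+2 = 16
541 → 521 → 536 → 539 → 528: 7+6+1+2 = 16
The minimum is 15 s via 541 → 521 → 502 → 528.

15 s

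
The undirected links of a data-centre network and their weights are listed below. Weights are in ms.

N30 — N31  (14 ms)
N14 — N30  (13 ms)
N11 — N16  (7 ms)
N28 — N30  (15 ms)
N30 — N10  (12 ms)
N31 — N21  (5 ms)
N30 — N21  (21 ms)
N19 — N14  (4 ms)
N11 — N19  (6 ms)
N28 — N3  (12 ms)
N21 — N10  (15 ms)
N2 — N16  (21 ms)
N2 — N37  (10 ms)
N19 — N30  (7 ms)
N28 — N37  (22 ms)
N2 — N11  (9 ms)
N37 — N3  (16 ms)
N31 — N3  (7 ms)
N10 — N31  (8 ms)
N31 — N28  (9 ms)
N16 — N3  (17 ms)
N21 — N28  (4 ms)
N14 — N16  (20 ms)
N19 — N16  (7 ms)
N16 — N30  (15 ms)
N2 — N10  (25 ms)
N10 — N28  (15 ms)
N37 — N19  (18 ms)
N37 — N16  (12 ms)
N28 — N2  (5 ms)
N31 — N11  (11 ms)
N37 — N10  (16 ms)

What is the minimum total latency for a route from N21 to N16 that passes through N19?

Shortest N21→N19: N21–N31–N11–N19 = 22
Shortest N19→N16: N19–N16 = 7
Total via N19: 22 + 7 = 29 ms.

29 ms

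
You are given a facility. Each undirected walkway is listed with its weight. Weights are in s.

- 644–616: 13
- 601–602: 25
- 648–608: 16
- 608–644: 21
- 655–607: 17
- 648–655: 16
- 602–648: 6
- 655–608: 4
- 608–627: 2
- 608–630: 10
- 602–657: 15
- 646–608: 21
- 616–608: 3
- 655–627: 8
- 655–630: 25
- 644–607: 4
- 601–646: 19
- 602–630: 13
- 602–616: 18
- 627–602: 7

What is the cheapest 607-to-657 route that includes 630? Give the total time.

58 s

Best 607 to 630: 607 → 644 → 616 → 608 → 630 costing 30
Shortest 630→657: 630 → 602 → 657 = 28
Total via 630: 30 + 28 = 58 s.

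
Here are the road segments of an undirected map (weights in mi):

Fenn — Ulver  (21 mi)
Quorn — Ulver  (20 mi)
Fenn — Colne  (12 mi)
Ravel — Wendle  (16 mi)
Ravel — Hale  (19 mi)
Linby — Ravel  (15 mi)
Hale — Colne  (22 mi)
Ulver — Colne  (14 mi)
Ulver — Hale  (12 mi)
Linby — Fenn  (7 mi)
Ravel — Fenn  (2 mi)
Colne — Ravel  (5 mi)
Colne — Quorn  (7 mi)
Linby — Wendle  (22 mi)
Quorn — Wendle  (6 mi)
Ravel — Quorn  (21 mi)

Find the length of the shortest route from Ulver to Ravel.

19 mi

Candidate routes:
Ulver–Fenn–Ravel: 21+2 = 23
Ulver–Colne–Ravel: 14+5 = 19
The minimum is 19 mi via Ulver–Colne–Ravel.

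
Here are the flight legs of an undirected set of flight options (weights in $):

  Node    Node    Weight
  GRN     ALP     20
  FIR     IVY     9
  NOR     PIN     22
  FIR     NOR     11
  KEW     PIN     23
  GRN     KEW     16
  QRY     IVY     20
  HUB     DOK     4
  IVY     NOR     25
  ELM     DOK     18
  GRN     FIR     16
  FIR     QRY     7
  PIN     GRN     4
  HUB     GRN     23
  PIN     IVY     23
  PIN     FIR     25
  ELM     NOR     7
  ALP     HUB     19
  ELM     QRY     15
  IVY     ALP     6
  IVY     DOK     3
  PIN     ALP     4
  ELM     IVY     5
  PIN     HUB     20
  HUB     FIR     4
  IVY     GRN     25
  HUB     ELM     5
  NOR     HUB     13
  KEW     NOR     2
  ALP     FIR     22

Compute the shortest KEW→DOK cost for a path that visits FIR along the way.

$21

Shortest KEW→FIR: KEW → NOR → FIR = 13
Shortest FIR→DOK: FIR → HUB → DOK = 8
Total via FIR: 13 + 8 = $21.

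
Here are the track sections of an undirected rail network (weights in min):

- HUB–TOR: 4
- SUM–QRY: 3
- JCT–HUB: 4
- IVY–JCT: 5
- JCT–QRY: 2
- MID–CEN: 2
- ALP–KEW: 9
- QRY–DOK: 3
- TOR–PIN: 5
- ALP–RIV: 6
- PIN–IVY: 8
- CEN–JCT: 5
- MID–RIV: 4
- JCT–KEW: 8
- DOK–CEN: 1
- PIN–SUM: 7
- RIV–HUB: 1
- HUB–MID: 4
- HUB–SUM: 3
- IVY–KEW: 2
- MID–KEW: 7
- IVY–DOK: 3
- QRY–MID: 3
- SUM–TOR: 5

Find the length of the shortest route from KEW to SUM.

11 min

Settle nodes by increasing distance from KEW:
KEW: 0
IVY: 2  (via KEW)
DOK: 5  (via IVY)
CEN: 6  (via DOK)
MID: 7  (via KEW)
JCT: 7  (via IVY)
QRY: 8  (via DOK)
ALP: 9  (via KEW)
PIN: 10  (via IVY)
SUM: 11  (via QRY)
Shortest route: KEW–IVY–DOK–QRY–SUM = 11 min.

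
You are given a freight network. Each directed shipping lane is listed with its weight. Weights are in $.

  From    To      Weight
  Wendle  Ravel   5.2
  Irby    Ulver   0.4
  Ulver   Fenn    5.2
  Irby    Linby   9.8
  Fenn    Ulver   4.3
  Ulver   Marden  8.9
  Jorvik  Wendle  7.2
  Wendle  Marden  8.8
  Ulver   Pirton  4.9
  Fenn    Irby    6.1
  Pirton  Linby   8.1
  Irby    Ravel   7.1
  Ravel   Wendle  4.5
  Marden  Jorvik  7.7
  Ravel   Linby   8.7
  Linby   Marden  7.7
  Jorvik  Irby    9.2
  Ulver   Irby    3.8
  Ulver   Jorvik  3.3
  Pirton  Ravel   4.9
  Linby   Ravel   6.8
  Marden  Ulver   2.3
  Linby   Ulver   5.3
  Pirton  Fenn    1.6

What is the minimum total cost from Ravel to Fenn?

$19.2

Settle nodes by increasing distance from Ravel:
Ravel: 0
Wendle: 4.5  (via Ravel)
Linby: 8.7  (via Ravel)
Marden: 13.3  (via Wendle)
Ulver: 14  (via Linby)
Jorvik: 17.3  (via Ulver)
Irby: 17.8  (via Ulver)
Pirton: 18.9  (via Ulver)
Fenn: 19.2  (via Ulver)
Shortest route: Ravel → Linby → Ulver → Fenn = $19.2.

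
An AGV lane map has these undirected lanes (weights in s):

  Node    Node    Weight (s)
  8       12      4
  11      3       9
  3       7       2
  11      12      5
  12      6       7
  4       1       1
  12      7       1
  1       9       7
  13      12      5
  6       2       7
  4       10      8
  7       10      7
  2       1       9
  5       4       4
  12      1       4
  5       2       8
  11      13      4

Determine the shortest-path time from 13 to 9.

Compare a few routes:
13–11–12–1–9: 4+5+4+7 = 20
13–12–1–9: 5+4+7 = 16
The minimum is 16 s via 13–12–1–9.

16 s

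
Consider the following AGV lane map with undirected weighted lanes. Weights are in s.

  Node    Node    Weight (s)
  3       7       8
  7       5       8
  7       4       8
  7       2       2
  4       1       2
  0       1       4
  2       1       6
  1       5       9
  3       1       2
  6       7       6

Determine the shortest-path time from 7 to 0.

12 s

Settle nodes by increasing distance from 7:
7: 0
2: 2  (via 7)
6: 6  (via 7)
1: 8  (via 2)
3: 8  (via 7)
4: 8  (via 7)
5: 8  (via 7)
0: 12  (via 1)
Shortest route: 7 → 2 → 1 → 0 = 12 s.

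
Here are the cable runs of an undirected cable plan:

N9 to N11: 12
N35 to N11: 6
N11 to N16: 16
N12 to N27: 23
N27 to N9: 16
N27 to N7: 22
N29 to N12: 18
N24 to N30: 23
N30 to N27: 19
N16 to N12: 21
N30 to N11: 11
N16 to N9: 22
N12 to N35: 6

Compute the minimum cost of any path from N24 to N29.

Compare a few routes:
N24–N30–N27–N12–N29: 23+19+23+18 = 83
N24–N30–N11–N35–N12–N29: 23+11+6+6+18 = 64
The minimum is 64 via N24–N30–N11–N35–N12–N29.

64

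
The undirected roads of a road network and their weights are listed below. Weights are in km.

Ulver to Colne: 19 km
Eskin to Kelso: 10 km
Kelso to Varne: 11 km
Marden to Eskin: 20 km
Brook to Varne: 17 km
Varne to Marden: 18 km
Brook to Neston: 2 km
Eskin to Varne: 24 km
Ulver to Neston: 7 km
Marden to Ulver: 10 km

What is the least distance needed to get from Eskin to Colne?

Running Dijkstra from Eskin:
Eskin: 0
Kelso: 10  (via Eskin)
Marden: 20  (via Eskin)
Varne: 21  (via Kelso)
Ulver: 30  (via Marden)
Neston: 37  (via Ulver)
Brook: 38  (via Varne)
Colne: 49  (via Ulver)
Shortest route: Eskin → Marden → Ulver → Colne = 49 km.

49 km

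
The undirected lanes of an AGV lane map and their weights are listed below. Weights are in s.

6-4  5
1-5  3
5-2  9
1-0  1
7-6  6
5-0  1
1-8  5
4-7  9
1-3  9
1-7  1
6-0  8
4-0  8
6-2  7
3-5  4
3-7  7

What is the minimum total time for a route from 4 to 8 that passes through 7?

15 s

Best 4 to 7: 4–7 costing 9
Shortest 7→8: 7–1–8 = 6
Total via 7: 9 + 6 = 15 s.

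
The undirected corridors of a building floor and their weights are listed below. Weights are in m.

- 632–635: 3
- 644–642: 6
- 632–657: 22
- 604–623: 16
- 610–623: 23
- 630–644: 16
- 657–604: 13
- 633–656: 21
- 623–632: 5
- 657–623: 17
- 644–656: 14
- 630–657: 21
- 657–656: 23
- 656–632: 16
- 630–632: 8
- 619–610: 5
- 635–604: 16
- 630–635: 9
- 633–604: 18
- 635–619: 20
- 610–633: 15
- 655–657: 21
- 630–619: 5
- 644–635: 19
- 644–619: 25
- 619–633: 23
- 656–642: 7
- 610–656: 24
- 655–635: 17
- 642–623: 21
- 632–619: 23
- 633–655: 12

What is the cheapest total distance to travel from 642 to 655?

40 m

Running Dijkstra from 642:
642: 0
644: 6  (via 642)
656: 7  (via 642)
623: 21  (via 642)
630: 22  (via 644)
632: 23  (via 656)
635: 25  (via 644)
619: 27  (via 630)
633: 28  (via 656)
657: 30  (via 656)
610: 31  (via 656)
604: 37  (via 623)
655: 40  (via 633)
Shortest route: 642–656–633–655 = 40 m.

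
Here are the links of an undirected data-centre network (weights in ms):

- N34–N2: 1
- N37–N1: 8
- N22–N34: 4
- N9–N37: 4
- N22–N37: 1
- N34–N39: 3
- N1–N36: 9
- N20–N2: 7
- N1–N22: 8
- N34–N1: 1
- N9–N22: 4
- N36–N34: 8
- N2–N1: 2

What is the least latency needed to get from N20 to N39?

Compare a few routes:
N20 - N2 - N34 - N39: 7+1+3 = 11
N20 - N2 - N1 - N34 - N39: 7+2+1+3 = 13
The minimum is 11 ms via N20 - N2 - N34 - N39.

11 ms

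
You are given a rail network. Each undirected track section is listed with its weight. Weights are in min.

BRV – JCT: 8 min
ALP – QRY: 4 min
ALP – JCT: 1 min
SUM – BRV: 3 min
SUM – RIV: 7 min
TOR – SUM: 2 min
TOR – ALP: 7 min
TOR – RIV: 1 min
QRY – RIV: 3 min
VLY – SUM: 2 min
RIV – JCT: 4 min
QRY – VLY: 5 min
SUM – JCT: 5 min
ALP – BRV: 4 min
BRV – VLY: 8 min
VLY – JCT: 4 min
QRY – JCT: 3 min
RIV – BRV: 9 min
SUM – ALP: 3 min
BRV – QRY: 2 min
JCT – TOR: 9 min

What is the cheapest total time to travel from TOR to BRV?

5 min

Shortest distances from TOR:
TOR: 0
RIV: 1  (via TOR)
SUM: 2  (via TOR)
QRY: 4  (via RIV)
VLY: 4  (via SUM)
JCT: 5  (via RIV)
ALP: 5  (via SUM)
BRV: 5  (via SUM)
Shortest route: TOR → SUM → BRV = 5 min.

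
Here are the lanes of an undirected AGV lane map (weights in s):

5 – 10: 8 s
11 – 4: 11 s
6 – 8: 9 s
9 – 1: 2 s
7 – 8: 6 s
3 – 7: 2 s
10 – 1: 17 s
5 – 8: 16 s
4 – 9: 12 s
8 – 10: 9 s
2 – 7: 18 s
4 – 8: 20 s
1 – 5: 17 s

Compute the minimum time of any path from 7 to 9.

Candidate routes:
7–8–5–1–9: 6+16+17+2 = 41
7–8–4–9: 6+20+12 = 38
7–8–10–1–9: 6+9+17+2 = 34
The minimum is 34 s via 7–8–10–1–9.

34 s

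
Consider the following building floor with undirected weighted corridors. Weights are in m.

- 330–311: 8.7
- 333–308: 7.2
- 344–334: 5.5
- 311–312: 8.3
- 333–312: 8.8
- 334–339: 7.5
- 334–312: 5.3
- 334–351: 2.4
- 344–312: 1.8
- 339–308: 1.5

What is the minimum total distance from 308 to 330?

Settle nodes by increasing distance from 308:
308: 0
339: 1.5  (via 308)
333: 7.2  (via 308)
334: 9  (via 339)
351: 11.4  (via 334)
312: 14.3  (via 334)
344: 14.5  (via 334)
311: 22.6  (via 312)
330: 31.3  (via 311)
Shortest route: 308 → 339 → 334 → 312 → 311 → 330 = 31.3 m.

31.3 m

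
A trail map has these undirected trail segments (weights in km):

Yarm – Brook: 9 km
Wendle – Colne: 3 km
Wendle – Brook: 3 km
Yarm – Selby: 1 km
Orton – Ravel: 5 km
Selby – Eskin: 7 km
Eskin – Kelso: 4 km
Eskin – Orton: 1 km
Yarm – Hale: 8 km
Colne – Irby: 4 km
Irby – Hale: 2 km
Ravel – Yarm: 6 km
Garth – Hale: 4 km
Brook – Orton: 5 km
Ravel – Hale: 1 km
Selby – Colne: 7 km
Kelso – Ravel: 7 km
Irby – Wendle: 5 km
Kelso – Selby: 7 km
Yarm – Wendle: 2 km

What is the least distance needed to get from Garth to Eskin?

11 km

Shortest distances from Garth:
Garth: 0
Hale: 4  (via Garth)
Ravel: 5  (via Hale)
Irby: 6  (via Hale)
Orton: 10  (via Ravel)
Colne: 10  (via Irby)
Eskin: 11  (via Orton)
Shortest route: Garth–Hale–Ravel–Orton–Eskin = 11 km.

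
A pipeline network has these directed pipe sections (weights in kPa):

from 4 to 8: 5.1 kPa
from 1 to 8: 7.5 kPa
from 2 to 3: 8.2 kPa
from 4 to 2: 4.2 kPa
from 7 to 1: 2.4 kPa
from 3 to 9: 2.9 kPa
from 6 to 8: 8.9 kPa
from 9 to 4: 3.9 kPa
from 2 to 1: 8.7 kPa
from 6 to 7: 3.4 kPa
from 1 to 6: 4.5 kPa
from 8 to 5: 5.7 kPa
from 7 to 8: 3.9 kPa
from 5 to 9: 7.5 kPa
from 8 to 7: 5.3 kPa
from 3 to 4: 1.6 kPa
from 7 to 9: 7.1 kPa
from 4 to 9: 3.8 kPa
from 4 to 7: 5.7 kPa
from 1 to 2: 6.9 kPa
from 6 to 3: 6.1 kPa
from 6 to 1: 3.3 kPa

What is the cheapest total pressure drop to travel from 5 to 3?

23.8 kPa

Settle nodes by increasing distance from 5:
5: 0
9: 7.5  (via 5)
4: 11.4  (via 9)
2: 15.6  (via 4)
8: 16.5  (via 4)
7: 17.1  (via 4)
1: 19.5  (via 7)
3: 23.8  (via 2)
Shortest route: 5–9–4–2–3 = 23.8 kPa.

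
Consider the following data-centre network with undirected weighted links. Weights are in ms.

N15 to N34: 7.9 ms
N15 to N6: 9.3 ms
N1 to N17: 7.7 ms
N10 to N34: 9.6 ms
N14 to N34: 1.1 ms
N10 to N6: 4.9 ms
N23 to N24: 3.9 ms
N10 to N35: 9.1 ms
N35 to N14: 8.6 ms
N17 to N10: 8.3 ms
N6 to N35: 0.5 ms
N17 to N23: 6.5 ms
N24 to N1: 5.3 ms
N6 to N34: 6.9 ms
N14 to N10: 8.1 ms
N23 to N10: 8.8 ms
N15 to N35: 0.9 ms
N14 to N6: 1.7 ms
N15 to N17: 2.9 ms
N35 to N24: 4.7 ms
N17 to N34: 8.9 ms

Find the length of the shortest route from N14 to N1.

12.2 ms

Settle nodes by increasing distance from N14:
N14: 0
N34: 1.1  (via N14)
N6: 1.7  (via N14)
N35: 2.2  (via N6)
N15: 3.1  (via N35)
N17: 6  (via N15)
N10: 6.6  (via N6)
N24: 6.9  (via N35)
N23: 10.8  (via N24)
N1: 12.2  (via N24)
Shortest route: N14 → N6 → N35 → N24 → N1 = 12.2 ms.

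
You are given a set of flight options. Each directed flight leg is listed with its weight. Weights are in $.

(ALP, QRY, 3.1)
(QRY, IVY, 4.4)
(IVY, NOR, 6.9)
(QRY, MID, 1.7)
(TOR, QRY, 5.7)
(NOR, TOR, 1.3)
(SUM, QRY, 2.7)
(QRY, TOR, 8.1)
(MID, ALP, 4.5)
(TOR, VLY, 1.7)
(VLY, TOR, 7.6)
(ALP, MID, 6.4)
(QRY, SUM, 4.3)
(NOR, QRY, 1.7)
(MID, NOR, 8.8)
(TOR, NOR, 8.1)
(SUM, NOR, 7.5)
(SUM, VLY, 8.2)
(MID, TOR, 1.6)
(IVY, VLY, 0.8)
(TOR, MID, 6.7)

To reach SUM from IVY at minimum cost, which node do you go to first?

Enumerating some paths:
IVY - NOR - TOR - QRY - SUM: 6.9+1.3+5.7+4.3 = 18.2
IVY - NOR - QRY - SUM: 6.9+1.7+4.3 = 12.9
IVY - VLY - TOR - QRY - SUM: 0.8+7.6+5.7+4.3 = 18.4
The minimum is $12.9 via IVY - NOR - QRY - SUM.
So from IVY the first move is to NOR.

NOR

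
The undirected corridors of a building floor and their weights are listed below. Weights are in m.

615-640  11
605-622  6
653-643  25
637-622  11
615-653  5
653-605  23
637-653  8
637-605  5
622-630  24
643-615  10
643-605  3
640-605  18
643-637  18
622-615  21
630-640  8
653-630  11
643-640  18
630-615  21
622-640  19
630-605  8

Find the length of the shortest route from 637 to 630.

13 m

Running Dijkstra from 637:
637: 0
605: 5  (via 637)
643: 8  (via 605)
653: 8  (via 637)
622: 11  (via 637)
615: 13  (via 653)
630: 13  (via 605)
Shortest route: 637 → 605 → 630 = 13 m.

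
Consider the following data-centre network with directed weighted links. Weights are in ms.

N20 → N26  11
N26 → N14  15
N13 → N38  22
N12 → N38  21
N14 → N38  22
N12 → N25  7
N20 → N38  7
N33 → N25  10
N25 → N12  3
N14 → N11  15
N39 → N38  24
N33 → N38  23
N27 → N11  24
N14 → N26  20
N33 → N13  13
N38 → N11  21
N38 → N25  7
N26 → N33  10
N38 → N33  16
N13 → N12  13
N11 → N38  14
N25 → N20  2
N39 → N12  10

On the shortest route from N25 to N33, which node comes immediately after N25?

N20

Enumerating some paths:
N25 → N12 → N38 → N33: 3+21+16 = 40
N25 → N20 → N26 → N33: 2+11+10 = 23
N25 → N20 → N38 → N33: 2+7+16 = 25
Cheapest is N25 → N20 → N26 → N33 at 23 ms.
So from N25 the first move is to N20.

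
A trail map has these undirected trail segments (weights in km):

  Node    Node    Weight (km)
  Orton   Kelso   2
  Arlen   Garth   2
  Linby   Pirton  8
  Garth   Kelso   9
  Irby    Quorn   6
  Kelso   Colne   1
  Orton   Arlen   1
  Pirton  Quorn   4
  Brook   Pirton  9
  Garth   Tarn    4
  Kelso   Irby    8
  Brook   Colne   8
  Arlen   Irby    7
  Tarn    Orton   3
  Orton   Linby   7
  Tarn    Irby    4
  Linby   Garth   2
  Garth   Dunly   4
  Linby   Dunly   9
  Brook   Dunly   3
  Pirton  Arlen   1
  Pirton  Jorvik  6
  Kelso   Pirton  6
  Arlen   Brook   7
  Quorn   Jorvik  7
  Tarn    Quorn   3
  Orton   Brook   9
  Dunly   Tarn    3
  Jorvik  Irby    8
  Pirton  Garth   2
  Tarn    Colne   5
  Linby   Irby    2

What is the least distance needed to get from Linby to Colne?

8 km

Candidate routes:
Linby–Garth–Pirton–Arlen–Orton–Kelso–Colne: 2+2+1+1+2+1 = 9
Linby–Orton–Kelso–Colne: 7+2+1 = 10
Linby–Garth–Arlen–Orton–Kelso–Colne: 2+2+1+2+1 = 8
Linby–Irby–Tarn–Colne: 2+4+5 = 11
Cheapest is Linby–Garth–Arlen–Orton–Kelso–Colne at 8 km.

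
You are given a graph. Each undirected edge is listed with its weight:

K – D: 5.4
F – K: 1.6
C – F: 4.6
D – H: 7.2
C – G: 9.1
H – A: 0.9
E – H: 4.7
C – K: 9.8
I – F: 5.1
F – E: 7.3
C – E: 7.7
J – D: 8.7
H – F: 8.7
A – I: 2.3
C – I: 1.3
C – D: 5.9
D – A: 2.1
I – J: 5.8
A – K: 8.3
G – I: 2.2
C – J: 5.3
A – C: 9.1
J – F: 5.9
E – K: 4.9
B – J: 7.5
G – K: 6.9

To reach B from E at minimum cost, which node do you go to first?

Enumerating some paths:
E - C - J - B: 7.7+5.3+7.5 = 20.5
E - H - A - I - J - B: 4.7+0.9+2.3+5.8+7.5 = 21.2
E - K - F - J - B: 4.9+1.6+5.9+7.5 = 19.9
E - F - J - B: 7.3+5.9+7.5 = 20.7
The minimum is 19.9 via E - K - F - J - B.
So from E the first move is to K.

K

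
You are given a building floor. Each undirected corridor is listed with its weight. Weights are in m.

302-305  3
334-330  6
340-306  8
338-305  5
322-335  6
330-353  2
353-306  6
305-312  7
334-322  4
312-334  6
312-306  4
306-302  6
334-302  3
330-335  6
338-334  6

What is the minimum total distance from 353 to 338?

14 m

Candidate routes:
353–330–334–302–305–338: 2+6+3+3+5 = 19
353–330–334–338: 2+6+6 = 14
353–306–302–305–338: 6+6+3+5 = 20
Cheapest is 353–330–334–338 at 14 m.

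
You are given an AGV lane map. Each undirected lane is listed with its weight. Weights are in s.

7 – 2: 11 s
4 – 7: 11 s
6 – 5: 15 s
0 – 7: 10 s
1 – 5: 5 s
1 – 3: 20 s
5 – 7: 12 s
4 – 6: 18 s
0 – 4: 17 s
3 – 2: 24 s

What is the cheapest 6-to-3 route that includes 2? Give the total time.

Shortest 6→2: 6 → 5 → 7 → 2 = 38
Best 2 to 3: 2 → 3 costing 24
Total via 2: 38 + 24 = 62 s.

62 s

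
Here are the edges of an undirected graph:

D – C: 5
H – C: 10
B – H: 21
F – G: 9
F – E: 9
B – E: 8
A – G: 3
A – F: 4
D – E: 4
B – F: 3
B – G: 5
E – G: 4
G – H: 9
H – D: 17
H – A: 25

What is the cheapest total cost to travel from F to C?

18

Settle nodes by increasing distance from F:
F: 0
B: 3  (via F)
A: 4  (via F)
G: 7  (via A)
E: 9  (via F)
D: 13  (via E)
H: 16  (via G)
C: 18  (via D)
Shortest route: F–E–D–C = 18.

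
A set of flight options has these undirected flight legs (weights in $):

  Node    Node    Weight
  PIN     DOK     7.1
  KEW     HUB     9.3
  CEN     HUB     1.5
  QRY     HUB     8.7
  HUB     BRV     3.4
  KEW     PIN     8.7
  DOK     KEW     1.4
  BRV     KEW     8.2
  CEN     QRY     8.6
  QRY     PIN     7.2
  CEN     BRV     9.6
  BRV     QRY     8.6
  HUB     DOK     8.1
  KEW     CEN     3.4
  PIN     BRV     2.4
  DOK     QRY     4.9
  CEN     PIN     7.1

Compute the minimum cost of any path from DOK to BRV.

Compare a few routes:
DOK → KEW → BRV: 1.4+8.2 = 9.6
DOK → PIN → BRV: 7.1+2.4 = 9.5
The minimum is $9.5 via DOK → PIN → BRV.

$9.5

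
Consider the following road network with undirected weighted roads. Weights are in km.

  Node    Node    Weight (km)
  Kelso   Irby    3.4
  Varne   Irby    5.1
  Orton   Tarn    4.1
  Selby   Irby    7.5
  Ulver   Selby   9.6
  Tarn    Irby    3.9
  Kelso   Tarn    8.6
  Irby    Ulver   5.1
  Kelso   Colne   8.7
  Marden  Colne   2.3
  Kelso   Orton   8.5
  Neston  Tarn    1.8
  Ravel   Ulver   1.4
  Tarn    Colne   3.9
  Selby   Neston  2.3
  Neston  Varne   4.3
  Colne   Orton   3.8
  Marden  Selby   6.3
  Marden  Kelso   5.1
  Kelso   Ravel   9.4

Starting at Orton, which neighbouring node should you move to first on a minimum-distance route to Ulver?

Compare a few routes:
Orton–Kelso–Irby–Ulver: 8.5+3.4+5.1 = 17
Orton–Colne–Tarn–Irby–Ulver: 3.8+3.9+3.9+5.1 = 16.7
Orton–Tarn–Irby–Ulver: 4.1+3.9+5.1 = 13.1
The minimum is 13.1 km via Orton–Tarn–Irby–Ulver.
So from Orton the first move is to Tarn.

Tarn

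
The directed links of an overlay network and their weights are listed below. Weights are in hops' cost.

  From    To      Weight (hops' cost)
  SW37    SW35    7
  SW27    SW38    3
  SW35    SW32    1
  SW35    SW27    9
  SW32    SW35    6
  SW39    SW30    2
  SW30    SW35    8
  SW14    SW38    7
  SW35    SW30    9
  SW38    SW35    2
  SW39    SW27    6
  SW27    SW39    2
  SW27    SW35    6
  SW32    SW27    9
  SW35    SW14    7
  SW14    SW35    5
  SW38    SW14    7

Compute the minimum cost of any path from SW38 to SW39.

13 hops' cost

Compare a few routes:
SW38–SW14–SW35–SW27–SW39: 7+5+9+2 = 23
SW38–SW35–SW32–SW27–SW39: 2+1+9+2 = 14
SW38–SW35–SW27–SW39: 2+9+2 = 13
Cheapest is SW38–SW35–SW27–SW39 at 13 hops' cost.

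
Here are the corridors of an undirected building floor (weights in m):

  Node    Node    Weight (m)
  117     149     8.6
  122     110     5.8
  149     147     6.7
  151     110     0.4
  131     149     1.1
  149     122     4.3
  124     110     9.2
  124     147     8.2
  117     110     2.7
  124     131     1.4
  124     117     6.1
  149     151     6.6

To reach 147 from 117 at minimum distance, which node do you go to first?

124

Candidate routes:
117 - 149 - 147: 8.6+6.7 = 15.3
117 - 124 - 147: 6.1+8.2 = 14.3
The minimum is 14.3 m via 117 - 124 - 147.
So from 117 the first move is to 124.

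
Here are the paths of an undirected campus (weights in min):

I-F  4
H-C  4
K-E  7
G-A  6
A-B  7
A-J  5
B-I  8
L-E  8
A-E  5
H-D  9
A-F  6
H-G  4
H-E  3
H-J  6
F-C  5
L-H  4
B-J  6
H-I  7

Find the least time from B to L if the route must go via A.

19 min

Shortest B→A: B → A = 7
Best A to L: A → E → H → L costing 12
Total via A: 7 + 12 = 19 min.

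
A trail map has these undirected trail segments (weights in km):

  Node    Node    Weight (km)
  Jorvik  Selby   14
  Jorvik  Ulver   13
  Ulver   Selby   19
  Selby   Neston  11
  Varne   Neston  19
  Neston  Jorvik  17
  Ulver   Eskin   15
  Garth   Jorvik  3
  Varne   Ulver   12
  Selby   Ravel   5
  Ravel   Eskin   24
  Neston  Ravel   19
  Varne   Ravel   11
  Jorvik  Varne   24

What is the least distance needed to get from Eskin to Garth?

Compare a few routes:
Eskin → Ulver → Jorvik → Garth: 15+13+3 = 31
Eskin → Ravel → Selby → Jorvik → Garth: 24+5+14+3 = 46
Eskin → Ulver → Selby → Jorvik → Garth: 15+19+14+3 = 51
Eskin → Ulver → Varne → Jorvik → Garth: 15+12+24+3 = 54
Cheapest is Eskin → Ulver → Jorvik → Garth at 31 km.

31 km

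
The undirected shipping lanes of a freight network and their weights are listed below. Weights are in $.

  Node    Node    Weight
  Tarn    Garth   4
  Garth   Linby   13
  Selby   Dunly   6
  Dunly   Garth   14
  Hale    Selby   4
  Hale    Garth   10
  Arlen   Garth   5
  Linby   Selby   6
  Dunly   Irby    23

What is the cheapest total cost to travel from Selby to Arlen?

$19

Running Dijkstra from Selby:
Selby: 0
Hale: 4  (via Selby)
Linby: 6  (via Selby)
Dunly: 6  (via Selby)
Garth: 14  (via Hale)
Tarn: 18  (via Garth)
Arlen: 19  (via Garth)
Shortest route: Selby–Hale–Garth–Arlen = $19.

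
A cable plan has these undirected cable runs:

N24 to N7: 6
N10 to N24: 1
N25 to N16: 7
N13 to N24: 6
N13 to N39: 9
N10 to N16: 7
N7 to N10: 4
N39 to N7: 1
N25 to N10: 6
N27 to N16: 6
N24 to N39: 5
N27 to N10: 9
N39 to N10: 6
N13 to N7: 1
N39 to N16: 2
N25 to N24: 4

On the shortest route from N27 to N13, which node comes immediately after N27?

N16

Candidate routes:
N27 - N10 - N7 - N13: 9+4+1 = 14
N27 - N16 - N39 - N7 - N13: 6+2+1+1 = 10
The minimum is 10 via N27 - N16 - N39 - N7 - N13.
So from N27 the first move is to N16.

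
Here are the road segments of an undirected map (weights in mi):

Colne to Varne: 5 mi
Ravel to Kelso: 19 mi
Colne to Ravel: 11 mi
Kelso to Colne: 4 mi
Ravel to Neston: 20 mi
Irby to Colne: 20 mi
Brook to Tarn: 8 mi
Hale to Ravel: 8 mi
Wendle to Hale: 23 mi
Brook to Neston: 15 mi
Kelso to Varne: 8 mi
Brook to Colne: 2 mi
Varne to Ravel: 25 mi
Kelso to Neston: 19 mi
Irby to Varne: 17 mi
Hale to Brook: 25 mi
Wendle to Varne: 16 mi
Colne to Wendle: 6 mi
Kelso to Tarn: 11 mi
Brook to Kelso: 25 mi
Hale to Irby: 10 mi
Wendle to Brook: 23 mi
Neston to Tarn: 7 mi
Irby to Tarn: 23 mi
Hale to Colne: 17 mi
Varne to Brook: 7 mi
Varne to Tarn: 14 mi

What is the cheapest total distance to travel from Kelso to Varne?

Candidate routes:
Kelso → Varne: 8 = 8
Kelso → Colne → Varne: 4+5 = 9
The minimum is 8 mi via Kelso → Varne.

8 mi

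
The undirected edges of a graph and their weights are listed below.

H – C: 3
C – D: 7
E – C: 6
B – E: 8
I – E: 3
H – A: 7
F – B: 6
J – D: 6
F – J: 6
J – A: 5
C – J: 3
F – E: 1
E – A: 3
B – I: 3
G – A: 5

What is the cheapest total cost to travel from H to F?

Shortest distances from H:
H: 0
C: 3  (via H)
J: 6  (via C)
A: 7  (via H)
E: 9  (via C)
D: 10  (via C)
F: 10  (via E)
Shortest route: H–C–E–F = 10.

10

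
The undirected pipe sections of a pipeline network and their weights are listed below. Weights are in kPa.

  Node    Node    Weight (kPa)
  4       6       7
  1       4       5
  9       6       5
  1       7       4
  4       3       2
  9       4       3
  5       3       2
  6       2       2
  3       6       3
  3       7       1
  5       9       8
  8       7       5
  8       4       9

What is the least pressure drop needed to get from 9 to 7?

Enumerating some paths:
9 - 4 - 3 - 7: 3+2+1 = 6
9 - 5 - 3 - 7: 8+2+1 = 11
9 - 6 - 3 - 7: 5+3+1 = 9
9 - 4 - 1 - 7: 3+5+4 = 12
The minimum is 6 kPa via 9 - 4 - 3 - 7.

6 kPa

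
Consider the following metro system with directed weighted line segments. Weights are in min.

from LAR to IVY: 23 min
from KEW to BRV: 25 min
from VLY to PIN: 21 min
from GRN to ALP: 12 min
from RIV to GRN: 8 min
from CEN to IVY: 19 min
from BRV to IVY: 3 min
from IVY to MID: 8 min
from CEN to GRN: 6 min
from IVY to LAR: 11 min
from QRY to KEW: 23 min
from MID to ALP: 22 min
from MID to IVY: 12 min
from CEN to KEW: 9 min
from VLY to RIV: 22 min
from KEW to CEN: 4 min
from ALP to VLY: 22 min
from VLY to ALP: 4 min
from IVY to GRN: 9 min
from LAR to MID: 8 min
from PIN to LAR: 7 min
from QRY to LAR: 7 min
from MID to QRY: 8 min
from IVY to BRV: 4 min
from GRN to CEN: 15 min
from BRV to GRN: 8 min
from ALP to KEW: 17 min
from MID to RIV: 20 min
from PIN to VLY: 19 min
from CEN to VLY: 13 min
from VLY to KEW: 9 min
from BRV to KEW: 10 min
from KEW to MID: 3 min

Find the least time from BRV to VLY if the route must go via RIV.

67 min

Shortest BRV→RIV: BRV → IVY → MID → RIV = 31
Shortest RIV→VLY: RIV → GRN → CEN → VLY = 36
Total via RIV: 31 + 36 = 67 min.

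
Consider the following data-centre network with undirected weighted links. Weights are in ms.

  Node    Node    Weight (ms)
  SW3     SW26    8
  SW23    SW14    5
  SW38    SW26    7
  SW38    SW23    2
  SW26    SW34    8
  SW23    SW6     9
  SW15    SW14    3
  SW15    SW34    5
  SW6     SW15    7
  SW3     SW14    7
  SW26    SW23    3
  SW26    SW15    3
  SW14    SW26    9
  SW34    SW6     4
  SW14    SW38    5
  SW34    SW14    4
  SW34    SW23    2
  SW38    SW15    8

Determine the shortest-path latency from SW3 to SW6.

Candidate routes:
SW3 - SW14 - SW15 - SW6: 7+3+7 = 17
SW3 - SW14 - SW34 - SW6: 7+4+4 = 15
The minimum is 15 ms via SW3 - SW14 - SW34 - SW6.

15 ms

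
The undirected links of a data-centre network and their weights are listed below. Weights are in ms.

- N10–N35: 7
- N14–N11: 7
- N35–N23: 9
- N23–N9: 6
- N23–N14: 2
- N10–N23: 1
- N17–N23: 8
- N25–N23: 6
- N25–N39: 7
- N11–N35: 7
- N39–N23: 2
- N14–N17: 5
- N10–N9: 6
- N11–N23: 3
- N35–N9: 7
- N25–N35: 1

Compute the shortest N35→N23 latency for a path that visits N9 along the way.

13 ms

Shortest N35→N9: N35 → N9 = 7
Best N9 to N23: N9 → N23 costing 6
Total via N9: 7 + 6 = 13 ms.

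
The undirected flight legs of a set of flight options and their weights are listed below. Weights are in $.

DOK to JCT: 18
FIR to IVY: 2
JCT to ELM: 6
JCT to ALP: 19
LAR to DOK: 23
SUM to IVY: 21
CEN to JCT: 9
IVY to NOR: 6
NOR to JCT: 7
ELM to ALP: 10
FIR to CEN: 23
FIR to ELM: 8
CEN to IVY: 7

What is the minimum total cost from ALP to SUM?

Compare a few routes:
ALP - ELM - FIR - IVY - SUM: 10+8+2+21 = 41
ALP - ELM - JCT - NOR - IVY - SUM: 10+6+7+6+21 = 50
Cheapest is ALP - ELM - FIR - IVY - SUM at $41.

$41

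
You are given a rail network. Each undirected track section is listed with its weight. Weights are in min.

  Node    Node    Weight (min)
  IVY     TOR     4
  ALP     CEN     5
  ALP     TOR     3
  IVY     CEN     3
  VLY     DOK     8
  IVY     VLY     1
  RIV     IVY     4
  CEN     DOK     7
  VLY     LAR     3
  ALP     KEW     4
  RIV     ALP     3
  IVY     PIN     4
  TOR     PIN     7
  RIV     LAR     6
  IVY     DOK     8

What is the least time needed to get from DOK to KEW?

16 min

Compare a few routes:
DOK–CEN–ALP–KEW: 7+5+4 = 16
DOK–IVY–TOR–ALP–KEW: 8+4+3+4 = 19
DOK–IVY–RIV–ALP–KEW: 8+4+3+4 = 19
The minimum is 16 min via DOK–CEN–ALP–KEW.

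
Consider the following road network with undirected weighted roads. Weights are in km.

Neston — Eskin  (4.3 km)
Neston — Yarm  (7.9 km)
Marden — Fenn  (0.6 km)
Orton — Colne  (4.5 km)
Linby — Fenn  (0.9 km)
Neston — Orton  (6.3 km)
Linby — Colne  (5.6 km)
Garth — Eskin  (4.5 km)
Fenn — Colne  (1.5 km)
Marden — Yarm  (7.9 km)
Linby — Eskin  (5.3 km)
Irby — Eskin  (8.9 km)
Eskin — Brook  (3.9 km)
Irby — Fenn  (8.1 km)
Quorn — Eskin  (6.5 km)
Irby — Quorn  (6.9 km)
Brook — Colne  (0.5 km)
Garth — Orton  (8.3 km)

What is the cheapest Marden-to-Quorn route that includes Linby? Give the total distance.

13.3 km

Shortest Marden→Linby: Marden → Fenn → Linby = 1.5
Shortest Linby→Quorn: Linby → Eskin → Quorn = 11.8
Total via Linby: 1.5 + 11.8 = 13.3 km.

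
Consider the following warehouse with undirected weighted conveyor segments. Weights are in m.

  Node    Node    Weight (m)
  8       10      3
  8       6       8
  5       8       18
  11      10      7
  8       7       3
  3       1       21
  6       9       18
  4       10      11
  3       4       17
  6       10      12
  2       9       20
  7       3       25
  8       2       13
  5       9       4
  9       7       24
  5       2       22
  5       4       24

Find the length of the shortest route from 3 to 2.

Settle nodes by increasing distance from 3:
3: 0
4: 17  (via 3)
1: 21  (via 3)
7: 25  (via 3)
8: 28  (via 7)
10: 28  (via 4)
11: 35  (via 10)
6: 36  (via 8)
2: 41  (via 8)
Shortest route: 3 → 7 → 8 → 2 = 41 m.

41 m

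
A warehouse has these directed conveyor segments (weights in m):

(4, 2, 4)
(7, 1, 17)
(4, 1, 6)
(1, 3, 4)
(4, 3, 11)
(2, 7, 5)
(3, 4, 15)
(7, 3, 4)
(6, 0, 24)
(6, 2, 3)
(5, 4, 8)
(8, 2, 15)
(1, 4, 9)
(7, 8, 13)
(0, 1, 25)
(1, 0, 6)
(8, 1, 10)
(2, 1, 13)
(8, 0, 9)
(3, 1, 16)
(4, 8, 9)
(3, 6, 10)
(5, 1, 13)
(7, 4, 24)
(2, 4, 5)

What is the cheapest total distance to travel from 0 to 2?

38 m

Enumerating some paths:
0 → 1 → 3 → 6 → 2: 25+4+10+3 = 42
0 → 1 → 4 → 2: 25+9+4 = 38
The minimum is 38 m via 0 → 1 → 4 → 2.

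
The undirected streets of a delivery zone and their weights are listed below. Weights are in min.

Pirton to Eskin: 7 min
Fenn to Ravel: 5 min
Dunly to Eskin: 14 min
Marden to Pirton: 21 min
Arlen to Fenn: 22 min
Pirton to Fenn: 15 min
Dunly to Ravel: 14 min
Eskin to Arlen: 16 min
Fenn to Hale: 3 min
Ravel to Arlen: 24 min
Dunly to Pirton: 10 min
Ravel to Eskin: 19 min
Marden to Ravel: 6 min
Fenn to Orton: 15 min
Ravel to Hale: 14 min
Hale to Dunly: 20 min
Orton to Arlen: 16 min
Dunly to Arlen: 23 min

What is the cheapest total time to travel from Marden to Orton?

26 min

Candidate routes:
Marden → Ravel → Hale → Fenn → Orton: 6+14+3+15 = 38
Marden → Ravel → Fenn → Orton: 6+5+15 = 26
The minimum is 26 min via Marden → Ravel → Fenn → Orton.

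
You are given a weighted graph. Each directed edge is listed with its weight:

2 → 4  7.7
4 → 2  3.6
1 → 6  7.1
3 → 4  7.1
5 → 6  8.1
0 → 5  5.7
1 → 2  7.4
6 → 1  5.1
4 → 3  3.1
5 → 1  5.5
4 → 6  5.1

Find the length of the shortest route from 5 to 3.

Shortest distances from 5:
5: 0
1: 5.5  (via 5)
6: 8.1  (via 5)
2: 12.9  (via 1)
4: 20.6  (via 2)
3: 23.7  (via 4)
Shortest route: 5 → 1 → 2 → 4 → 3 = 23.7.

23.7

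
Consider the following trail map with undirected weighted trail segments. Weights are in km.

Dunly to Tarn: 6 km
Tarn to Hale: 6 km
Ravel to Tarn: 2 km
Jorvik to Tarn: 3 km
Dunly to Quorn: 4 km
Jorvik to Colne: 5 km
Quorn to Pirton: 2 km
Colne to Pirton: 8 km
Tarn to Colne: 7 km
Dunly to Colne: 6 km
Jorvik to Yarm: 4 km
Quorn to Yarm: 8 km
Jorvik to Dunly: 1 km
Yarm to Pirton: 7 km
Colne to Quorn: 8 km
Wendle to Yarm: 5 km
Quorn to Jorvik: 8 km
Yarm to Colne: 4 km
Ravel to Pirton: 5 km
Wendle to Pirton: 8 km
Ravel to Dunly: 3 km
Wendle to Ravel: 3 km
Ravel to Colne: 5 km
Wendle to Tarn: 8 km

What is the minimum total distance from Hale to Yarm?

13 km

Running Dijkstra from Hale:
Hale: 0
Tarn: 6  (via Hale)
Ravel: 8  (via Tarn)
Jorvik: 9  (via Tarn)
Dunly: 10  (via Jorvik)
Wendle: 11  (via Ravel)
Yarm: 13  (via Jorvik)
Shortest route: Hale → Tarn → Jorvik → Yarm = 13 km.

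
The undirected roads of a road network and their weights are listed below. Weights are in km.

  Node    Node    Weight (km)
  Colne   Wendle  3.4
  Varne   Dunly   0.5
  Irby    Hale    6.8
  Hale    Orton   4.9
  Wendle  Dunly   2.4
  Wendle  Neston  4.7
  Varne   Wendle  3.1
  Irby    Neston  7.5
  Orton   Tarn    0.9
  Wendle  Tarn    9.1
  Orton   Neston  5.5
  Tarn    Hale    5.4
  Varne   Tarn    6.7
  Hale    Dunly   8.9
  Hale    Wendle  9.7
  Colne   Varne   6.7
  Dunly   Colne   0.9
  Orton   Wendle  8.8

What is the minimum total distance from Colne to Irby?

15.5 km

Settle nodes by increasing distance from Colne:
Colne: 0
Dunly: 0.9  (via Colne)
Varne: 1.4  (via Dunly)
Wendle: 3.3  (via Dunly)
Neston: 8  (via Wendle)
Tarn: 8.1  (via Varne)
Orton: 9  (via Tarn)
Hale: 9.8  (via Dunly)
Irby: 15.5  (via Neston)
Shortest route: Colne → Dunly → Wendle → Neston → Irby = 15.5 km.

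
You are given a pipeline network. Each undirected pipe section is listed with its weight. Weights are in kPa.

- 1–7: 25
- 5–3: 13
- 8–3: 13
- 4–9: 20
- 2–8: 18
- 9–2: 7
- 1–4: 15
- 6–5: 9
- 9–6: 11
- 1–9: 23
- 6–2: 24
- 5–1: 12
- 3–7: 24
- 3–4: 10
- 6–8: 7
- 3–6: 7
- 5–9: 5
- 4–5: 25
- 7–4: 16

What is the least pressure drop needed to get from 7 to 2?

43 kPa

Settle nodes by increasing distance from 7:
7: 0
4: 16  (via 7)
3: 24  (via 7)
1: 25  (via 7)
6: 31  (via 3)
9: 36  (via 4)
5: 37  (via 3)
8: 37  (via 3)
2: 43  (via 9)
Shortest route: 7–4–9–2 = 43 kPa.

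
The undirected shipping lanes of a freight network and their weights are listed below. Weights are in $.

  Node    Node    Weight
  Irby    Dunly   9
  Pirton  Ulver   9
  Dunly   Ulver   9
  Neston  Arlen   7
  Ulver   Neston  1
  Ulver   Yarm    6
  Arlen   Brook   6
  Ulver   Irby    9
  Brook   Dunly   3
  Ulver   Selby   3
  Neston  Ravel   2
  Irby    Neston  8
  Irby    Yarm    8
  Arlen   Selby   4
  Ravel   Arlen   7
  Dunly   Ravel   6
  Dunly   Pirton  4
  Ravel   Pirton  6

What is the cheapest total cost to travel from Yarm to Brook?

Settle nodes by increasing distance from Yarm:
Yarm: 0
Ulver: 6  (via Yarm)
Neston: 7  (via Ulver)
Irby: 8  (via Yarm)
Ravel: 9  (via Neston)
Selby: 9  (via Ulver)
Arlen: 13  (via Selby)
Dunly: 15  (via Ulver)
Pirton: 15  (via Ulver)
Brook: 18  (via Dunly)
Shortest route: Yarm–Ulver–Dunly–Brook = $18.

$18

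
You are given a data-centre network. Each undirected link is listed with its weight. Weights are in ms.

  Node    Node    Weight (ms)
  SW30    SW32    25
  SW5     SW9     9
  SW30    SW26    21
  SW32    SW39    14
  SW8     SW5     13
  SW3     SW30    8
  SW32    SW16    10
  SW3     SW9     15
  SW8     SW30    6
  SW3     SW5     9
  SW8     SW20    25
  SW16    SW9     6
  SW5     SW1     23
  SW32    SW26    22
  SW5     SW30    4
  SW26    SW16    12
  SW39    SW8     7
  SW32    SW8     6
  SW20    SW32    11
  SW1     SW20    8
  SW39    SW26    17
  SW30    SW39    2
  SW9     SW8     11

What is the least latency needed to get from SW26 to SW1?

41 ms

Enumerating some paths:
SW26 - SW32 - SW20 - SW1: 22+11+8 = 41
SW26 - SW39 - SW30 - SW5 - SW1: 17+2+4+23 = 46
The minimum is 41 ms via SW26 - SW32 - SW20 - SW1.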